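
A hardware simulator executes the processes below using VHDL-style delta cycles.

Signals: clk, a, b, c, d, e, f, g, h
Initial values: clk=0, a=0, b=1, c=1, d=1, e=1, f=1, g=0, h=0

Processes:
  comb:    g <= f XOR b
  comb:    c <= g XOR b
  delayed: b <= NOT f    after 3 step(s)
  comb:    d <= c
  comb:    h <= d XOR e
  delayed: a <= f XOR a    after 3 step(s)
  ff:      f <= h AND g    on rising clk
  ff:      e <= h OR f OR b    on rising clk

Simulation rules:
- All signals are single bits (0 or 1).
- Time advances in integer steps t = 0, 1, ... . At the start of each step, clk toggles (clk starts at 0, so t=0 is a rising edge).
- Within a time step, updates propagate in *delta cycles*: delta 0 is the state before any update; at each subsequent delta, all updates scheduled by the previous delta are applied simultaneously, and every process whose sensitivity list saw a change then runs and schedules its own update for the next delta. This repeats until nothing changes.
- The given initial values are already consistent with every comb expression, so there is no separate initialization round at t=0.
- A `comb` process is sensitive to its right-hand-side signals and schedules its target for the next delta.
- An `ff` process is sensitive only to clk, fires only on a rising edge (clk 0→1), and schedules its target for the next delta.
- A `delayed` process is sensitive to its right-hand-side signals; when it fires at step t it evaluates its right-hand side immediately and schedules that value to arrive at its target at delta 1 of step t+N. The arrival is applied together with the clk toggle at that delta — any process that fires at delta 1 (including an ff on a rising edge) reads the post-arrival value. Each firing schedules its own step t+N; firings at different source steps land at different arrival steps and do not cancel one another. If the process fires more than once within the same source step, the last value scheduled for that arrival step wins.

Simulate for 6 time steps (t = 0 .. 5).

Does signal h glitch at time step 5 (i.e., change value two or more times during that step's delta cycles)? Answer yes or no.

[bits: a,f,h,d,c,g,b,e,clk]
t=0: Δ0=010110110 Δ1=010110111 Δ2=000110111 Δ3=000111111 Δ4=000101111 Δ5=000001111 Δ6=001001111 | 6Δ
t=1: Δ0=001001111 Δ1=001001110 | 1Δ
t=2: Δ0=001001110 Δ1=001001111 Δ2=011001111 Δ3=011000111 Δ4=011010111 Δ5=011110111 Δ6=010110111 | 6Δ
t=3: Δ0=010110111 Δ1=010110110 | 1Δ
t=4: Δ0=010110110 Δ1=010110111 Δ2=000110111 Δ3=000111111 Δ4=000101111 Δ5=000001111 Δ6=001001111 | 6Δ
t=5: Δ0=001001111 Δ1=101001010 Δ2=101010010 Δ3=101100010 Δ4=100000010 Δ5=101000010 | 5Δ

yes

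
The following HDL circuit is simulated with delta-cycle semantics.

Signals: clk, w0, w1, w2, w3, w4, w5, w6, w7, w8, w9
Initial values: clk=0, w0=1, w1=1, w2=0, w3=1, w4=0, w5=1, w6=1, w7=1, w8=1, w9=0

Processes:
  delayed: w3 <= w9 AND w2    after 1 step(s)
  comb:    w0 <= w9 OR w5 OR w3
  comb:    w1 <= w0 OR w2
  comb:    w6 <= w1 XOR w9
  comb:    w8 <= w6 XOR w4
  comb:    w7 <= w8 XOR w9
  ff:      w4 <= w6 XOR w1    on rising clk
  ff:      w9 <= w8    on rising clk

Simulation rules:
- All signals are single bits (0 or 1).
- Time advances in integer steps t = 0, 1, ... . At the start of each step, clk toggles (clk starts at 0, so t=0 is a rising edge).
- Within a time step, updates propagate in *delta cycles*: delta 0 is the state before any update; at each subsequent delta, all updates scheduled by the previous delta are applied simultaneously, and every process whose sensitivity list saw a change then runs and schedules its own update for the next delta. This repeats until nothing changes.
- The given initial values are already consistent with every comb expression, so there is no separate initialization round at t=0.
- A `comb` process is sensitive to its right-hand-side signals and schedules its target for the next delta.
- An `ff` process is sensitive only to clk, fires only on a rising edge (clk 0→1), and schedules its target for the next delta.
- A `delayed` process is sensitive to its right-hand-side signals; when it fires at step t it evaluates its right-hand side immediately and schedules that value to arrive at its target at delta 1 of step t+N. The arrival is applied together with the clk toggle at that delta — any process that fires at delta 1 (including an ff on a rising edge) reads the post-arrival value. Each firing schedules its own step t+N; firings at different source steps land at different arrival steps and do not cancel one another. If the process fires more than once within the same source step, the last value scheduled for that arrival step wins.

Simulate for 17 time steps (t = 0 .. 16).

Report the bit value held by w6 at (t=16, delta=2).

t0.Δ0 clk=0 w5=1 w0=1 w1=1 w9=0 w6=1 w7=1 w2=0 w8=1 w3=1 w4=0
t0.Δ1 clk=1 w5=1 w0=1 w1=1 w9=0 w6=1 w7=1 w2=0 w8=1 w3=1 w4=0
t0.Δ2 clk=1 w5=1 w0=1 w1=1 w9=1 w6=1 w7=1 w2=0 w8=1 w3=1 w4=0
t0.Δ3 clk=1 w5=1 w0=1 w1=1 w9=1 w6=0 w7=0 w2=0 w8=1 w3=1 w4=0
t0.Δ4 clk=1 w5=1 w0=1 w1=1 w9=1 w6=0 w7=0 w2=0 w8=0 w3=1 w4=0
t0.Δ5 clk=1 w5=1 w0=1 w1=1 w9=1 w6=0 w7=1 w2=0 w8=0 w3=1 w4=0
t1.Δ0 clk=1 w5=1 w0=1 w1=1 w9=1 w6=0 w7=1 w2=0 w8=0 w3=1 w4=0
t1.Δ1 clk=0 w5=1 w0=1 w1=1 w9=1 w6=0 w7=1 w2=0 w8=0 w3=0 w4=0
t2.Δ0 clk=0 w5=1 w0=1 w1=1 w9=1 w6=0 w7=1 w2=0 w8=0 w3=0 w4=0
t2.Δ1 clk=1 w5=1 w0=1 w1=1 w9=1 w6=0 w7=1 w2=0 w8=0 w3=0 w4=0
t2.Δ2 clk=1 w5=1 w0=1 w1=1 w9=0 w6=0 w7=1 w2=0 w8=0 w3=0 w4=1
t2.Δ3 clk=1 w5=1 w0=1 w1=1 w9=0 w6=1 w7=0 w2=0 w8=1 w3=0 w4=1
t2.Δ4 clk=1 w5=1 w0=1 w1=1 w9=0 w6=1 w7=1 w2=0 w8=0 w3=0 w4=1
t2.Δ5 clk=1 w5=1 w0=1 w1=1 w9=0 w6=1 w7=0 w2=0 w8=0 w3=0 w4=1
t3.Δ0 clk=1 w5=1 w0=1 w1=1 w9=0 w6=1 w7=0 w2=0 w8=0 w3=0 w4=1
t3.Δ1 clk=0 w5=1 w0=1 w1=1 w9=0 w6=1 w7=0 w2=0 w8=0 w3=0 w4=1
t4.Δ0 clk=0 w5=1 w0=1 w1=1 w9=0 w6=1 w7=0 w2=0 w8=0 w3=0 w4=1
t4.Δ1 clk=1 w5=1 w0=1 w1=1 w9=0 w6=1 w7=0 w2=0 w8=0 w3=0 w4=1
t4.Δ2 clk=1 w5=1 w0=1 w1=1 w9=0 w6=1 w7=0 w2=0 w8=0 w3=0 w4=0
t4.Δ3 clk=1 w5=1 w0=1 w1=1 w9=0 w6=1 w7=0 w2=0 w8=1 w3=0 w4=0
t4.Δ4 clk=1 w5=1 w0=1 w1=1 w9=0 w6=1 w7=1 w2=0 w8=1 w3=0 w4=0
t5.Δ0 clk=1 w5=1 w0=1 w1=1 w9=0 w6=1 w7=1 w2=0 w8=1 w3=0 w4=0
t5.Δ1 clk=0 w5=1 w0=1 w1=1 w9=0 w6=1 w7=1 w2=0 w8=1 w3=0 w4=0
t6.Δ0 clk=0 w5=1 w0=1 w1=1 w9=0 w6=1 w7=1 w2=0 w8=1 w3=0 w4=0
t6.Δ1 clk=1 w5=1 w0=1 w1=1 w9=0 w6=1 w7=1 w2=0 w8=1 w3=0 w4=0
t6.Δ2 clk=1 w5=1 w0=1 w1=1 w9=1 w6=1 w7=1 w2=0 w8=1 w3=0 w4=0
t6.Δ3 clk=1 w5=1 w0=1 w1=1 w9=1 w6=0 w7=0 w2=0 w8=1 w3=0 w4=0
t6.Δ4 clk=1 w5=1 w0=1 w1=1 w9=1 w6=0 w7=0 w2=0 w8=0 w3=0 w4=0
t6.Δ5 clk=1 w5=1 w0=1 w1=1 w9=1 w6=0 w7=1 w2=0 w8=0 w3=0 w4=0
t7.Δ0 clk=1 w5=1 w0=1 w1=1 w9=1 w6=0 w7=1 w2=0 w8=0 w3=0 w4=0
t7.Δ1 clk=0 w5=1 w0=1 w1=1 w9=1 w6=0 w7=1 w2=0 w8=0 w3=0 w4=0
t8.Δ0 clk=0 w5=1 w0=1 w1=1 w9=1 w6=0 w7=1 w2=0 w8=0 w3=0 w4=0
t8.Δ1 clk=1 w5=1 w0=1 w1=1 w9=1 w6=0 w7=1 w2=0 w8=0 w3=0 w4=0
t8.Δ2 clk=1 w5=1 w0=1 w1=1 w9=0 w6=0 w7=1 w2=0 w8=0 w3=0 w4=1
t8.Δ3 clk=1 w5=1 w0=1 w1=1 w9=0 w6=1 w7=0 w2=0 w8=1 w3=0 w4=1
t8.Δ4 clk=1 w5=1 w0=1 w1=1 w9=0 w6=1 w7=1 w2=0 w8=0 w3=0 w4=1
t8.Δ5 clk=1 w5=1 w0=1 w1=1 w9=0 w6=1 w7=0 w2=0 w8=0 w3=0 w4=1
t9.Δ0 clk=1 w5=1 w0=1 w1=1 w9=0 w6=1 w7=0 w2=0 w8=0 w3=0 w4=1
t9.Δ1 clk=0 w5=1 w0=1 w1=1 w9=0 w6=1 w7=0 w2=0 w8=0 w3=0 w4=1
t10.Δ0 clk=0 w5=1 w0=1 w1=1 w9=0 w6=1 w7=0 w2=0 w8=0 w3=0 w4=1
t10.Δ1 clk=1 w5=1 w0=1 w1=1 w9=0 w6=1 w7=0 w2=0 w8=0 w3=0 w4=1
t10.Δ2 clk=1 w5=1 w0=1 w1=1 w9=0 w6=1 w7=0 w2=0 w8=0 w3=0 w4=0
t10.Δ3 clk=1 w5=1 w0=1 w1=1 w9=0 w6=1 w7=0 w2=0 w8=1 w3=0 w4=0
t10.Δ4 clk=1 w5=1 w0=1 w1=1 w9=0 w6=1 w7=1 w2=0 w8=1 w3=0 w4=0
t11.Δ0 clk=1 w5=1 w0=1 w1=1 w9=0 w6=1 w7=1 w2=0 w8=1 w3=0 w4=0
t11.Δ1 clk=0 w5=1 w0=1 w1=1 w9=0 w6=1 w7=1 w2=0 w8=1 w3=0 w4=0
t12.Δ0 clk=0 w5=1 w0=1 w1=1 w9=0 w6=1 w7=1 w2=0 w8=1 w3=0 w4=0
t12.Δ1 clk=1 w5=1 w0=1 w1=1 w9=0 w6=1 w7=1 w2=0 w8=1 w3=0 w4=0
t12.Δ2 clk=1 w5=1 w0=1 w1=1 w9=1 w6=1 w7=1 w2=0 w8=1 w3=0 w4=0
t12.Δ3 clk=1 w5=1 w0=1 w1=1 w9=1 w6=0 w7=0 w2=0 w8=1 w3=0 w4=0
t12.Δ4 clk=1 w5=1 w0=1 w1=1 w9=1 w6=0 w7=0 w2=0 w8=0 w3=0 w4=0
t12.Δ5 clk=1 w5=1 w0=1 w1=1 w9=1 w6=0 w7=1 w2=0 w8=0 w3=0 w4=0
t13.Δ0 clk=1 w5=1 w0=1 w1=1 w9=1 w6=0 w7=1 w2=0 w8=0 w3=0 w4=0
t13.Δ1 clk=0 w5=1 w0=1 w1=1 w9=1 w6=0 w7=1 w2=0 w8=0 w3=0 w4=0
t14.Δ0 clk=0 w5=1 w0=1 w1=1 w9=1 w6=0 w7=1 w2=0 w8=0 w3=0 w4=0
t14.Δ1 clk=1 w5=1 w0=1 w1=1 w9=1 w6=0 w7=1 w2=0 w8=0 w3=0 w4=0
t14.Δ2 clk=1 w5=1 w0=1 w1=1 w9=0 w6=0 w7=1 w2=0 w8=0 w3=0 w4=1
t14.Δ3 clk=1 w5=1 w0=1 w1=1 w9=0 w6=1 w7=0 w2=0 w8=1 w3=0 w4=1
t14.Δ4 clk=1 w5=1 w0=1 w1=1 w9=0 w6=1 w7=1 w2=0 w8=0 w3=0 w4=1
t14.Δ5 clk=1 w5=1 w0=1 w1=1 w9=0 w6=1 w7=0 w2=0 w8=0 w3=0 w4=1
t15.Δ0 clk=1 w5=1 w0=1 w1=1 w9=0 w6=1 w7=0 w2=0 w8=0 w3=0 w4=1
t15.Δ1 clk=0 w5=1 w0=1 w1=1 w9=0 w6=1 w7=0 w2=0 w8=0 w3=0 w4=1
t16.Δ0 clk=0 w5=1 w0=1 w1=1 w9=0 w6=1 w7=0 w2=0 w8=0 w3=0 w4=1
t16.Δ1 clk=1 w5=1 w0=1 w1=1 w9=0 w6=1 w7=0 w2=0 w8=0 w3=0 w4=1
t16.Δ2 clk=1 w5=1 w0=1 w1=1 w9=0 w6=1 w7=0 w2=0 w8=0 w3=0 w4=0
t16.Δ3 clk=1 w5=1 w0=1 w1=1 w9=0 w6=1 w7=0 w2=0 w8=1 w3=0 w4=0
t16.Δ4 clk=1 w5=1 w0=1 w1=1 w9=0 w6=1 w7=1 w2=0 w8=1 w3=0 w4=0

1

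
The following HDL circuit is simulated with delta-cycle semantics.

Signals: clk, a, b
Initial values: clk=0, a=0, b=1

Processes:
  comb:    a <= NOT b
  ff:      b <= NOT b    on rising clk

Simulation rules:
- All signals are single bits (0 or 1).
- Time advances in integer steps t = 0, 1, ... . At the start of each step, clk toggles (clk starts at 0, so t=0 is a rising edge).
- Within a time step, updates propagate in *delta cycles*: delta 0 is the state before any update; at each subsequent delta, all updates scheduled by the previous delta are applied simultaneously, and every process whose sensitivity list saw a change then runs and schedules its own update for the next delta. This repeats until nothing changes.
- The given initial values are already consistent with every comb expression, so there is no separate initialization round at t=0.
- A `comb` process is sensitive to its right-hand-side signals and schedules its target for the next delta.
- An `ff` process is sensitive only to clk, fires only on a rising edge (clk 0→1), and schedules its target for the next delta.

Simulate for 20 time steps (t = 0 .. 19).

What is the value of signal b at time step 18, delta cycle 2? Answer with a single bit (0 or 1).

1

t=0 Δ0: b=1 clk=0 a=0
  Δ1: clk:0→1
  Δ2: b:1→0
  Δ3: a:0→1
  (3Δ to stable)
t=1 Δ0: b=0 clk=1 a=1
  Δ1: clk:1→0
  (1Δ to stable)
t=2 Δ0: b=0 clk=0 a=1
  Δ1: clk:0→1
  Δ2: b:0→1
  Δ3: a:1→0
  (3Δ to stable)
t=3 Δ0: b=1 clk=1 a=0
  Δ1: clk:1→0
  (1Δ to stable)
t=4 Δ0: b=1 clk=0 a=0
  Δ1: clk:0→1
  Δ2: b:1→0
  Δ3: a:0→1
  (3Δ to stable)
t=5 Δ0: b=0 clk=1 a=1
  Δ1: clk:1→0
  (1Δ to stable)
t=6 Δ0: b=0 clk=0 a=1
  Δ1: clk:0→1
  Δ2: b:0→1
  Δ3: a:1→0
  (3Δ to stable)
t=7 Δ0: b=1 clk=1 a=0
  Δ1: clk:1→0
  (1Δ to stable)
t=8 Δ0: b=1 clk=0 a=0
  Δ1: clk:0→1
  Δ2: b:1→0
  Δ3: a:0→1
  (3Δ to stable)
t=9 Δ0: b=0 clk=1 a=1
  Δ1: clk:1→0
  (1Δ to stable)
t=10 Δ0: b=0 clk=0 a=1
  Δ1: clk:0→1
  Δ2: b:0→1
  Δ3: a:1→0
  (3Δ to stable)
t=11 Δ0: b=1 clk=1 a=0
  Δ1: clk:1→0
  (1Δ to stable)
t=12 Δ0: b=1 clk=0 a=0
  Δ1: clk:0→1
  Δ2: b:1→0
  Δ3: a:0→1
  (3Δ to stable)
t=13 Δ0: b=0 clk=1 a=1
  Δ1: clk:1→0
  (1Δ to stable)
t=14 Δ0: b=0 clk=0 a=1
  Δ1: clk:0→1
  Δ2: b:0→1
  Δ3: a:1→0
  (3Δ to stable)
t=15 Δ0: b=1 clk=1 a=0
  Δ1: clk:1→0
  (1Δ to stable)
t=16 Δ0: b=1 clk=0 a=0
  Δ1: clk:0→1
  Δ2: b:1→0
  Δ3: a:0→1
  (3Δ to stable)
t=17 Δ0: b=0 clk=1 a=1
  Δ1: clk:1→0
  (1Δ to stable)
t=18 Δ0: b=0 clk=0 a=1
  Δ1: clk:0→1
  Δ2: b:0→1
  Δ3: a:1→0
  (3Δ to stable)
t=19 Δ0: b=1 clk=1 a=0
  Δ1: clk:1→0
  (1Δ to stable)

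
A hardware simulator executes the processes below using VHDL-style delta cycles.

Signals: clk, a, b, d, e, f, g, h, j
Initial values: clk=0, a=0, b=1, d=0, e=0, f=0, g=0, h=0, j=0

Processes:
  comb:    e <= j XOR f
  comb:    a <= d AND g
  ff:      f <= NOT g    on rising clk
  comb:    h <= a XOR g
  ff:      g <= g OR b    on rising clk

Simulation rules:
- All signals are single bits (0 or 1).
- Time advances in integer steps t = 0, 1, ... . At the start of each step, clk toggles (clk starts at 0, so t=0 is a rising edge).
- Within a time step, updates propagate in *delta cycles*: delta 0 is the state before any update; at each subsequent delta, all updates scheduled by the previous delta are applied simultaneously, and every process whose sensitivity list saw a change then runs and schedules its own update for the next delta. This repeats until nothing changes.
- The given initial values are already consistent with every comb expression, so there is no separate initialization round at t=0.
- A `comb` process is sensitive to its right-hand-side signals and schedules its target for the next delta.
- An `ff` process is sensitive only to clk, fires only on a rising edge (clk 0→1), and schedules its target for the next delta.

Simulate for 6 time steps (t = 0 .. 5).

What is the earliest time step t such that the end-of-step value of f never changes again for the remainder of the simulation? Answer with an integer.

2

t=0 Δ0: a=0 b=1 h=0 j=0 clk=0 g=0 f=0 e=0 d=0
  Δ1: clk:0→1
  Δ2: g:0→1, f:0→1
  Δ3: h:0→1, e:0→1
  (3Δ to stable)
t=1 Δ0: a=0 b=1 h=1 j=0 clk=1 g=1 f=1 e=1 d=0
  Δ1: clk:1→0
  (1Δ to stable)
t=2 Δ0: a=0 b=1 h=1 j=0 clk=0 g=1 f=1 e=1 d=0
  Δ1: clk:0→1
  Δ2: f:1→0
  Δ3: e:1→0
  (3Δ to stable)
t=3 Δ0: a=0 b=1 h=1 j=0 clk=1 g=1 f=0 e=0 d=0
  Δ1: clk:1→0
  (1Δ to stable)
t=4 Δ0: a=0 b=1 h=1 j=0 clk=0 g=1 f=0 e=0 d=0
  Δ1: clk:0→1
  (1Δ to stable)
t=5 Δ0: a=0 b=1 h=1 j=0 clk=1 g=1 f=0 e=0 d=0
  Δ1: clk:1→0
  (1Δ to stable)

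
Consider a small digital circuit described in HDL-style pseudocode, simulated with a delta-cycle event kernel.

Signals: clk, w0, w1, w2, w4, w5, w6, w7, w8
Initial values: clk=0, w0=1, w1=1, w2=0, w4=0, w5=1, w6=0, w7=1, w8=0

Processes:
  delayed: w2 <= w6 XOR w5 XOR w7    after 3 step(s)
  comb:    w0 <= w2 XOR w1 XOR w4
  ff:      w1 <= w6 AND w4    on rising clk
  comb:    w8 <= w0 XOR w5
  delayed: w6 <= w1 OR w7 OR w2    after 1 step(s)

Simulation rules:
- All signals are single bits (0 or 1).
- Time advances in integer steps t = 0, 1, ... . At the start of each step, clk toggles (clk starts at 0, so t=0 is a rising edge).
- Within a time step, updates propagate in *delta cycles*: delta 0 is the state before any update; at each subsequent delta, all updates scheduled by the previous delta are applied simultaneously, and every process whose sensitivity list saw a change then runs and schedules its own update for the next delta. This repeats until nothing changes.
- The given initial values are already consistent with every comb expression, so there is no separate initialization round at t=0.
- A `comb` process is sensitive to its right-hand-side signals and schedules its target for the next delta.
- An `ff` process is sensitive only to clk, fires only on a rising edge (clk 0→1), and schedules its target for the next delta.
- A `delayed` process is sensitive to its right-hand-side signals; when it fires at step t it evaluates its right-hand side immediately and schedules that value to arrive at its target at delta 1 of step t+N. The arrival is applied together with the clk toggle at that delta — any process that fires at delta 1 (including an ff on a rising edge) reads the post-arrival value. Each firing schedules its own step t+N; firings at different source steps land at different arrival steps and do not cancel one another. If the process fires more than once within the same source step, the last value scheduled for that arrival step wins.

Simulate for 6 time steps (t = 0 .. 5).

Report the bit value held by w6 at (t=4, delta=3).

1

t0.Δ0 w5=1 w0=1 w7=1 clk=0 w1=1 w6=0 w8=0 w4=0 w2=0
t0.Δ1 w5=1 w0=1 w7=1 clk=1 w1=1 w6=0 w8=0 w4=0 w2=0
t0.Δ2 w5=1 w0=1 w7=1 clk=1 w1=0 w6=0 w8=0 w4=0 w2=0
t0.Δ3 w5=1 w0=0 w7=1 clk=1 w1=0 w6=0 w8=0 w4=0 w2=0
t0.Δ4 w5=1 w0=0 w7=1 clk=1 w1=0 w6=0 w8=1 w4=0 w2=0
t1.Δ0 w5=1 w0=0 w7=1 clk=1 w1=0 w6=0 w8=1 w4=0 w2=0
t1.Δ1 w5=1 w0=0 w7=1 clk=0 w1=0 w6=1 w8=1 w4=0 w2=0
t2.Δ0 w5=1 w0=0 w7=1 clk=0 w1=0 w6=1 w8=1 w4=0 w2=0
t2.Δ1 w5=1 w0=0 w7=1 clk=1 w1=0 w6=1 w8=1 w4=0 w2=0
t3.Δ0 w5=1 w0=0 w7=1 clk=1 w1=0 w6=1 w8=1 w4=0 w2=0
t3.Δ1 w5=1 w0=0 w7=1 clk=0 w1=0 w6=1 w8=1 w4=0 w2=0
t4.Δ0 w5=1 w0=0 w7=1 clk=0 w1=0 w6=1 w8=1 w4=0 w2=0
t4.Δ1 w5=1 w0=0 w7=1 clk=1 w1=0 w6=1 w8=1 w4=0 w2=1
t4.Δ2 w5=1 w0=1 w7=1 clk=1 w1=0 w6=1 w8=1 w4=0 w2=1
t4.Δ3 w5=1 w0=1 w7=1 clk=1 w1=0 w6=1 w8=0 w4=0 w2=1
t5.Δ0 w5=1 w0=1 w7=1 clk=1 w1=0 w6=1 w8=0 w4=0 w2=1
t5.Δ1 w5=1 w0=1 w7=1 clk=0 w1=0 w6=1 w8=0 w4=0 w2=1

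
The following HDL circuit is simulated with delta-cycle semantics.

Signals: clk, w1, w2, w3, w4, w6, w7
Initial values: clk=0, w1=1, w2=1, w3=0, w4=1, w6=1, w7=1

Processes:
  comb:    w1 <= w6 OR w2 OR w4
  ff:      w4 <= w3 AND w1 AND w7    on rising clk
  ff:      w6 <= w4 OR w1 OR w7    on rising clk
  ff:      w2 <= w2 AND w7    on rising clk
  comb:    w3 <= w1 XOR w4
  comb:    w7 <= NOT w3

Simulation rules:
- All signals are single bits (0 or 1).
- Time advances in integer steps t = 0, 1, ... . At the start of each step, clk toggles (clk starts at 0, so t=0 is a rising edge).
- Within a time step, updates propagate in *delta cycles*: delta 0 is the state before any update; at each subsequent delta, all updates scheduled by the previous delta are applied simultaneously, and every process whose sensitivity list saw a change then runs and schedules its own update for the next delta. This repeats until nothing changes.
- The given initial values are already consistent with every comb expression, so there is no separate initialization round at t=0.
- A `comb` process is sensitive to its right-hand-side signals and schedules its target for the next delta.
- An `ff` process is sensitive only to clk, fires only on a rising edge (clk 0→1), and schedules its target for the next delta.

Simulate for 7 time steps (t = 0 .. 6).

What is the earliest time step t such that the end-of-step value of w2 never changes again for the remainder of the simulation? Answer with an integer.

t=0 Δ0: w7=1 w6=1 clk=0 w4=1 w2=1 w3=0 w1=1
  Δ1: clk:0→1
  Δ2: w4:1→0
  Δ3: w3:0→1
  Δ4: w7:1→0
  (4Δ to stable)
t=1 Δ0: w7=0 w6=1 clk=1 w4=0 w2=1 w3=1 w1=1
  Δ1: clk:1→0
  (1Δ to stable)
t=2 Δ0: w7=0 w6=1 clk=0 w4=0 w2=1 w3=1 w1=1
  Δ1: clk:0→1
  Δ2: w2:1→0
  (2Δ to stable)
t=3 Δ0: w7=0 w6=1 clk=1 w4=0 w2=0 w3=1 w1=1
  Δ1: clk:1→0
  (1Δ to stable)
t=4 Δ0: w7=0 w6=1 clk=0 w4=0 w2=0 w3=1 w1=1
  Δ1: clk:0→1
  (1Δ to stable)
t=5 Δ0: w7=0 w6=1 clk=1 w4=0 w2=0 w3=1 w1=1
  Δ1: clk:1→0
  (1Δ to stable)
t=6 Δ0: w7=0 w6=1 clk=0 w4=0 w2=0 w3=1 w1=1
  Δ1: clk:0→1
  (1Δ to stable)

2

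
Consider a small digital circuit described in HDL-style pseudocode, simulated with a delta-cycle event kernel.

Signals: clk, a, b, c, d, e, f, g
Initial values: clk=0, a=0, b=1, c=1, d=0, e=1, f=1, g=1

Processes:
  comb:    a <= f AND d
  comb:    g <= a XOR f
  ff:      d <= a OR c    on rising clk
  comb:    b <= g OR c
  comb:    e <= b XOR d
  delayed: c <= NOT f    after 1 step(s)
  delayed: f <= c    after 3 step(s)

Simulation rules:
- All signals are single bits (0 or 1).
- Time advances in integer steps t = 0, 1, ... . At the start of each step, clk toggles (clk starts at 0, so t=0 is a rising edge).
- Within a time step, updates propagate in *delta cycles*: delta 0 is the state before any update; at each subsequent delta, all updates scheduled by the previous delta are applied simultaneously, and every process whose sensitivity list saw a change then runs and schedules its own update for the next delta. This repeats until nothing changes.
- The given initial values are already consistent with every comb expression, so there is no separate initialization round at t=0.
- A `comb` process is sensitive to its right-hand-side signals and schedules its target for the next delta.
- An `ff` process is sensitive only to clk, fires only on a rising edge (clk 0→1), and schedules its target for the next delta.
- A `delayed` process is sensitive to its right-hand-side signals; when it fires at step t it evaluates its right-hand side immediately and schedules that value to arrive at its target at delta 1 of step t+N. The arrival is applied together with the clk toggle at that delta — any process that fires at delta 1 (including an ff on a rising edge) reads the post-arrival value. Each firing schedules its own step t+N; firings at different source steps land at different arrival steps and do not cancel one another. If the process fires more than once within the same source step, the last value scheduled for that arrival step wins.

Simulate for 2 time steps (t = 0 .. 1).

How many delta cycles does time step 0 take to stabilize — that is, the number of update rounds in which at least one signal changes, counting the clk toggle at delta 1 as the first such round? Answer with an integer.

4

t0.Δ0 b=1 f=1 g=1 c=1 e=1 clk=0 a=0 d=0
t0.Δ1 b=1 f=1 g=1 c=1 e=1 clk=1 a=0 d=0
t0.Δ2 b=1 f=1 g=1 c=1 e=1 clk=1 a=0 d=1
t0.Δ3 b=1 f=1 g=1 c=1 e=0 clk=1 a=1 d=1
t0.Δ4 b=1 f=1 g=0 c=1 e=0 clk=1 a=1 d=1
t1.Δ0 b=1 f=1 g=0 c=1 e=0 clk=1 a=1 d=1
t1.Δ1 b=1 f=1 g=0 c=1 e=0 clk=0 a=1 d=1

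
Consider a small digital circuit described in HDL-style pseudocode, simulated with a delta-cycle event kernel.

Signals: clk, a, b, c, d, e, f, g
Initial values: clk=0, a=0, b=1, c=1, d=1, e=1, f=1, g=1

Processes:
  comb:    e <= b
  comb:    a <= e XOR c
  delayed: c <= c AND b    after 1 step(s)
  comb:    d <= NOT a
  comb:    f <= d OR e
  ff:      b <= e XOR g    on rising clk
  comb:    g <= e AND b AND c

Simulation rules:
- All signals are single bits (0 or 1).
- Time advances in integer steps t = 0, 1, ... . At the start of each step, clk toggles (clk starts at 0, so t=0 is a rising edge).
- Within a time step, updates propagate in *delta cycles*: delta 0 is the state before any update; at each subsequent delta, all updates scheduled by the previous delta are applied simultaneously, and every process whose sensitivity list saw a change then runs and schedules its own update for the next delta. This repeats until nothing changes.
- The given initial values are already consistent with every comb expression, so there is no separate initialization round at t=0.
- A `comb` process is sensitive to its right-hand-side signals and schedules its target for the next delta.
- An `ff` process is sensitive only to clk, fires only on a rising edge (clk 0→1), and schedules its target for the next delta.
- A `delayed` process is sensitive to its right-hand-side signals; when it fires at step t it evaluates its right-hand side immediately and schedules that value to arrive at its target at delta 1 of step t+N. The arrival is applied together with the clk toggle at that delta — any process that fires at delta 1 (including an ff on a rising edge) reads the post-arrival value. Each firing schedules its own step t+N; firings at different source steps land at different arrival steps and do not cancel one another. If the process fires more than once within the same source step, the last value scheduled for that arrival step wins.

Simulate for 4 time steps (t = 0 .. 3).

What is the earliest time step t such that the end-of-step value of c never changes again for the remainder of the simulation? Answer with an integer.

1

t0.Δ0 f=1 e=1 c=1 g=1 a=0 d=1 b=1 clk=0
t0.Δ1 f=1 e=1 c=1 g=1 a=0 d=1 b=1 clk=1
t0.Δ2 f=1 e=1 c=1 g=1 a=0 d=1 b=0 clk=1
t0.Δ3 f=1 e=0 c=1 g=0 a=0 d=1 b=0 clk=1
t0.Δ4 f=1 e=0 c=1 g=0 a=1 d=1 b=0 clk=1
t0.Δ5 f=1 e=0 c=1 g=0 a=1 d=0 b=0 clk=1
t0.Δ6 f=0 e=0 c=1 g=0 a=1 d=0 b=0 clk=1
t1.Δ0 f=0 e=0 c=1 g=0 a=1 d=0 b=0 clk=1
t1.Δ1 f=0 e=0 c=0 g=0 a=1 d=0 b=0 clk=0
t1.Δ2 f=0 e=0 c=0 g=0 a=0 d=0 b=0 clk=0
t1.Δ3 f=0 e=0 c=0 g=0 a=0 d=1 b=0 clk=0
t1.Δ4 f=1 e=0 c=0 g=0 a=0 d=1 b=0 clk=0
t2.Δ0 f=1 e=0 c=0 g=0 a=0 d=1 b=0 clk=0
t2.Δ1 f=1 e=0 c=0 g=0 a=0 d=1 b=0 clk=1
t3.Δ0 f=1 e=0 c=0 g=0 a=0 d=1 b=0 clk=1
t3.Δ1 f=1 e=0 c=0 g=0 a=0 d=1 b=0 clk=0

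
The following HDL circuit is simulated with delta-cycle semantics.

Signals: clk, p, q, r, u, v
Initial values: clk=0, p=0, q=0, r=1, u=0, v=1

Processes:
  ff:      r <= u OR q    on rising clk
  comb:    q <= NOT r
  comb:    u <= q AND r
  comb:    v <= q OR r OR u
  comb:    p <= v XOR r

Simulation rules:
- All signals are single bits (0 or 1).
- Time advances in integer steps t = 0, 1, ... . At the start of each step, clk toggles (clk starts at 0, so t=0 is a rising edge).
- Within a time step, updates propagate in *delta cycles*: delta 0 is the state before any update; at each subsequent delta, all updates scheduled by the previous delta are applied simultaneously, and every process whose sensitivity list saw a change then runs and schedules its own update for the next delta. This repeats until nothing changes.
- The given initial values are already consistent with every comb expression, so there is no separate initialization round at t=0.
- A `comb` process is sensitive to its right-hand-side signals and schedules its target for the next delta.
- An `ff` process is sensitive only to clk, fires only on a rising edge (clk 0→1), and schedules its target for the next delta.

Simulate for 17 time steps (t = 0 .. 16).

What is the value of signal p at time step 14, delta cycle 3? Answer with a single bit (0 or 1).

[bits: p,v,clk,u,r,q]
t=0: Δ0=010010 Δ1=011010 Δ2=011000 Δ3=101001 Δ4=011001 Δ5=111001 | 5Δ
t=1: Δ0=111001 Δ1=110001 | 1Δ
t=2: Δ0=110001 Δ1=111001 Δ2=111011 Δ3=011110 Δ4=011010 | 4Δ
t=3: Δ0=011010 Δ1=010010 | 1Δ
t=4: Δ0=010010 Δ1=011010 Δ2=011000 Δ3=101001 Δ4=011001 Δ5=111001 | 5Δ
t=5: Δ0=111001 Δ1=110001 | 1Δ
t=6: Δ0=110001 Δ1=111001 Δ2=111011 Δ3=011110 Δ4=011010 | 4Δ
t=7: Δ0=011010 Δ1=010010 | 1Δ
t=8: Δ0=010010 Δ1=011010 Δ2=011000 Δ3=101001 Δ4=011001 Δ5=111001 | 5Δ
t=9: Δ0=111001 Δ1=110001 | 1Δ
t=10: Δ0=110001 Δ1=111001 Δ2=111011 Δ3=011110 Δ4=011010 | 4Δ
t=11: Δ0=011010 Δ1=010010 | 1Δ
t=12: Δ0=010010 Δ1=011010 Δ2=011000 Δ3=101001 Δ4=011001 Δ5=111001 | 5Δ
t=13: Δ0=111001 Δ1=110001 | 1Δ
t=14: Δ0=110001 Δ1=111001 Δ2=111011 Δ3=011110 Δ4=011010 | 4Δ
t=15: Δ0=011010 Δ1=010010 | 1Δ
t=16: Δ0=010010 Δ1=011010 Δ2=011000 Δ3=101001 Δ4=011001 Δ5=111001 | 5Δ

0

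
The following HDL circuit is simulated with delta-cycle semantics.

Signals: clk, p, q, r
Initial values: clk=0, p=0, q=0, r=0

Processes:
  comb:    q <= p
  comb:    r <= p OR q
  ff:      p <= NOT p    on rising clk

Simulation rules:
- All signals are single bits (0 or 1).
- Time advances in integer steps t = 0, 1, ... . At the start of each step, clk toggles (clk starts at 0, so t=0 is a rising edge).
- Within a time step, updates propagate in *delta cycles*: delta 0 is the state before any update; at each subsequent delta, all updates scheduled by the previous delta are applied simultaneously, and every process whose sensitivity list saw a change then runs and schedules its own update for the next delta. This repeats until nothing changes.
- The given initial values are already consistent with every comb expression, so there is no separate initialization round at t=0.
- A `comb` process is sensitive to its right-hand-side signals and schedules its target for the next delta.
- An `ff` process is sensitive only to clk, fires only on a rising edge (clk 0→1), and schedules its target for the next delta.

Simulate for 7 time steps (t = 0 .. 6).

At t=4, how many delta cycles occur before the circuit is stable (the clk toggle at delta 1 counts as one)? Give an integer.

3

t=0 Δ0: clk=0 q=0 p=0 r=0
  Δ1: clk:0→1
  Δ2: p:0→1
  Δ3: q:0→1, r:0→1
  (3Δ to stable)
t=1 Δ0: clk=1 q=1 p=1 r=1
  Δ1: clk:1→0
  (1Δ to stable)
t=2 Δ0: clk=0 q=1 p=1 r=1
  Δ1: clk:0→1
  Δ2: p:1→0
  Δ3: q:1→0
  Δ4: r:1→0
  (4Δ to stable)
t=3 Δ0: clk=1 q=0 p=0 r=0
  Δ1: clk:1→0
  (1Δ to stable)
t=4 Δ0: clk=0 q=0 p=0 r=0
  Δ1: clk:0→1
  Δ2: p:0→1
  Δ3: q:0→1, r:0→1
  (3Δ to stable)
t=5 Δ0: clk=1 q=1 p=1 r=1
  Δ1: clk:1→0
  (1Δ to stable)
t=6 Δ0: clk=0 q=1 p=1 r=1
  Δ1: clk:0→1
  Δ2: p:1→0
  Δ3: q:1→0
  Δ4: r:1→0
  (4Δ to stable)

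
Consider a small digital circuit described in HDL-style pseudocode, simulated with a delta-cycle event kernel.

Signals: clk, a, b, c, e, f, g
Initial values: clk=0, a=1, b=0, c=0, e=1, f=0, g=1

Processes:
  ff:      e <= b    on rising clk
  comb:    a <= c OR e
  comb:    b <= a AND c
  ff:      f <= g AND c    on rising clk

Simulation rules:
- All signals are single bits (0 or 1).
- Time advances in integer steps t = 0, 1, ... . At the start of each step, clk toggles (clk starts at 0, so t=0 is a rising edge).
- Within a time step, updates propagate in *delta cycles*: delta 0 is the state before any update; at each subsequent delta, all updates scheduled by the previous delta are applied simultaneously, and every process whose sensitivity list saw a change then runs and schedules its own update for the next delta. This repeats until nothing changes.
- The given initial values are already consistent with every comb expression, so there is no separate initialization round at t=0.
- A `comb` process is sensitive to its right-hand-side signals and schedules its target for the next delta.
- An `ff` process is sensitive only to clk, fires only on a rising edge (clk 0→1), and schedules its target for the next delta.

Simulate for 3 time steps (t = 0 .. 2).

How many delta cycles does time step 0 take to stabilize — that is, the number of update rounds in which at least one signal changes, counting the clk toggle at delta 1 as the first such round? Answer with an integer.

3

[bits: f,a,clk,g,e,b,c]
t=0: Δ0=0101100 Δ1=0111100 Δ2=0111000 Δ3=0011000 | 3Δ
t=1: Δ0=0011000 Δ1=0001000 | 1Δ
t=2: Δ0=0001000 Δ1=0011000 | 1Δ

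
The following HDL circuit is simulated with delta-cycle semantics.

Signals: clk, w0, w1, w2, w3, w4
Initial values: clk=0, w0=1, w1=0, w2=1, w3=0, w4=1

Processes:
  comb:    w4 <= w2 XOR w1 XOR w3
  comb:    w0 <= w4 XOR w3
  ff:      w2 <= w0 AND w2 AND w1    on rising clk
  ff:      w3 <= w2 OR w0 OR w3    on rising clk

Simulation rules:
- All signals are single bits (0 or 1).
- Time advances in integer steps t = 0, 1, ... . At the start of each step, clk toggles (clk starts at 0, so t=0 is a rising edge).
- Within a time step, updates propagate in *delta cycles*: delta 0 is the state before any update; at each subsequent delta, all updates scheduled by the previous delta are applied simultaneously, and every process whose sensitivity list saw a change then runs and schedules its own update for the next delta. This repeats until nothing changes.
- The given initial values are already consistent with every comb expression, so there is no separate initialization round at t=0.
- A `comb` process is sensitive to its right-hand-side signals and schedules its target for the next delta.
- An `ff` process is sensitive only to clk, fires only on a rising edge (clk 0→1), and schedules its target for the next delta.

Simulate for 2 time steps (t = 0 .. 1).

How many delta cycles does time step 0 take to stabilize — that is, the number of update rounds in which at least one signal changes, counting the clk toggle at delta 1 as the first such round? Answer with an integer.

3

[bits: w1,clk,w4,w0,w2,w3]
t=0: Δ0=001110 Δ1=011110 Δ2=011101 Δ3=011001 | 3Δ
t=1: Δ0=011001 Δ1=001001 | 1Δ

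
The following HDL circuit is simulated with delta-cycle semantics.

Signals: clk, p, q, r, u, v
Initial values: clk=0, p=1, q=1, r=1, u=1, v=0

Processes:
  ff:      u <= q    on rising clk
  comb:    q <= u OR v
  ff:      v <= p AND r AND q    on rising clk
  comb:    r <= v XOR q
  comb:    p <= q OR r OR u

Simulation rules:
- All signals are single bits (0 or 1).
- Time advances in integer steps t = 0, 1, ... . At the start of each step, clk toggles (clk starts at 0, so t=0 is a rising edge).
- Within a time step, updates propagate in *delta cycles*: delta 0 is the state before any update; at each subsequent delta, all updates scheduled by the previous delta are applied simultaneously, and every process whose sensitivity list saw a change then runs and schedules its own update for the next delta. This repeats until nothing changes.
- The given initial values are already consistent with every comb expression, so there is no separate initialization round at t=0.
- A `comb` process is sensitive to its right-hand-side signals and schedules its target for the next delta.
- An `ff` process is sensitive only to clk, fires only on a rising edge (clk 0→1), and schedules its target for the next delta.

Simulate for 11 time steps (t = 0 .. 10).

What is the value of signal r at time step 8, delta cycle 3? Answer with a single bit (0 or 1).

0

[bits: v,clk,u,r,q,p]
t=0: Δ0=001111 Δ1=011111 Δ2=111111 Δ3=111011 | 3Δ
t=1: Δ0=111011 Δ1=101011 | 1Δ
t=2: Δ0=101011 Δ1=111011 Δ2=011011 Δ3=011111 | 3Δ
t=3: Δ0=011111 Δ1=001111 | 1Δ
t=4: Δ0=001111 Δ1=011111 Δ2=111111 Δ3=111011 | 3Δ
t=5: Δ0=111011 Δ1=101011 | 1Δ
t=6: Δ0=101011 Δ1=111011 Δ2=011011 Δ3=011111 | 3Δ
t=7: Δ0=011111 Δ1=001111 | 1Δ
t=8: Δ0=001111 Δ1=011111 Δ2=111111 Δ3=111011 | 3Δ
t=9: Δ0=111011 Δ1=101011 | 1Δ
t=10: Δ0=101011 Δ1=111011 Δ2=011011 Δ3=011111 | 3Δ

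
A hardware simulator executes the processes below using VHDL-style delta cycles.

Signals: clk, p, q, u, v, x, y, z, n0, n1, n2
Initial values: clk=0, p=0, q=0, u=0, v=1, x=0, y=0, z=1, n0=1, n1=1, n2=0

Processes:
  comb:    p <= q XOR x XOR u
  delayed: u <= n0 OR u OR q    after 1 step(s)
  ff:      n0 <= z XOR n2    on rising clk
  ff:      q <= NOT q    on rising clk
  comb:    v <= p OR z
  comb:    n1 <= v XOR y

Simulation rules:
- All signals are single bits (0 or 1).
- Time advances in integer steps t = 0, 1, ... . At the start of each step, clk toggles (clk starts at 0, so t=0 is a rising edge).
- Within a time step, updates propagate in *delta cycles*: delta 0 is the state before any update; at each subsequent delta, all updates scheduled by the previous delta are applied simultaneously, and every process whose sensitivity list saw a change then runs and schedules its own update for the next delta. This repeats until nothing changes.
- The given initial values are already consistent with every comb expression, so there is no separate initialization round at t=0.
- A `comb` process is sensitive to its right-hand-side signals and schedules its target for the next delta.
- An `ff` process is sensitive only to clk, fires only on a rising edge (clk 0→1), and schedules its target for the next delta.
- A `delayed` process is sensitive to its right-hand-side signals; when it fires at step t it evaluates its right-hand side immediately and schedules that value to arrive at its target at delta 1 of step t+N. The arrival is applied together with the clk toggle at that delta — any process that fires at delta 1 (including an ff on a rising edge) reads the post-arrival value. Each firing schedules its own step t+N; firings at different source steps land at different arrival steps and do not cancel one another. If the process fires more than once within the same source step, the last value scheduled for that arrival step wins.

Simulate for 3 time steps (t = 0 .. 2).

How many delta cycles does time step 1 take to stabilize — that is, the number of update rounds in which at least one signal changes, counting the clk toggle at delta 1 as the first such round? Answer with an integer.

2

t=0 Δ0: y=0 x=0 v=1 u=0 n1=1 q=0 clk=0 p=0 n2=0 z=1 n0=1
  Δ1: clk:0→1
  Δ2: q:0→1
  Δ3: p:0→1
  (3Δ to stable)
t=1 Δ0: y=0 x=0 v=1 u=0 n1=1 q=1 clk=1 p=1 n2=0 z=1 n0=1
  Δ1: u:0→1, clk:1→0
  Δ2: p:1→0
  (2Δ to stable)
t=2 Δ0: y=0 x=0 v=1 u=1 n1=1 q=1 clk=0 p=0 n2=0 z=1 n0=1
  Δ1: clk:0→1
  Δ2: q:1→0
  Δ3: p:0→1
  (3Δ to stable)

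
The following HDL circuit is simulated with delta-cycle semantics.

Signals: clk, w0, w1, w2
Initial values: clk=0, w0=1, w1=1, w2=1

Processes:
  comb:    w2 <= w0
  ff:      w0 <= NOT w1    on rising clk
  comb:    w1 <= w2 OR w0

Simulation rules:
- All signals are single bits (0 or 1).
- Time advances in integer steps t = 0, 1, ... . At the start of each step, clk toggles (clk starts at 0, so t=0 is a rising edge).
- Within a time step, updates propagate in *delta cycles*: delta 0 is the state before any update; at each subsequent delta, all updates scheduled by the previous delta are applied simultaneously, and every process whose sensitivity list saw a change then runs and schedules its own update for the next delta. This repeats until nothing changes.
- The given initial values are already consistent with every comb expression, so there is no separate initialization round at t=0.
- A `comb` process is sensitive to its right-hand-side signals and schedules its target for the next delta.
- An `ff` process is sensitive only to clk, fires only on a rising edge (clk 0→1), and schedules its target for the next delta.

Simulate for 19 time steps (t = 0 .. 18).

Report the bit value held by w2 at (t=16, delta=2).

t=0 Δ0: clk=0 w1=1 w2=1 w0=1
  Δ1: clk:0→1
  Δ2: w0:1→0
  Δ3: w2:1→0
  Δ4: w1:1→0
  (4Δ to stable)
t=1 Δ0: clk=1 w1=0 w2=0 w0=0
  Δ1: clk:1→0
  (1Δ to stable)
t=2 Δ0: clk=0 w1=0 w2=0 w0=0
  Δ1: clk:0→1
  Δ2: w0:0→1
  Δ3: w1:0→1, w2:0→1
  (3Δ to stable)
t=3 Δ0: clk=1 w1=1 w2=1 w0=1
  Δ1: clk:1→0
  (1Δ to stable)
t=4 Δ0: clk=0 w1=1 w2=1 w0=1
  Δ1: clk:0→1
  Δ2: w0:1→0
  Δ3: w2:1→0
  Δ4: w1:1→0
  (4Δ to stable)
t=5 Δ0: clk=1 w1=0 w2=0 w0=0
  Δ1: clk:1→0
  (1Δ to stable)
t=6 Δ0: clk=0 w1=0 w2=0 w0=0
  Δ1: clk:0→1
  Δ2: w0:0→1
  Δ3: w1:0→1, w2:0→1
  (3Δ to stable)
t=7 Δ0: clk=1 w1=1 w2=1 w0=1
  Δ1: clk:1→0
  (1Δ to stable)
t=8 Δ0: clk=0 w1=1 w2=1 w0=1
  Δ1: clk:0→1
  Δ2: w0:1→0
  Δ3: w2:1→0
  Δ4: w1:1→0
  (4Δ to stable)
t=9 Δ0: clk=1 w1=0 w2=0 w0=0
  Δ1: clk:1→0
  (1Δ to stable)
t=10 Δ0: clk=0 w1=0 w2=0 w0=0
  Δ1: clk:0→1
  Δ2: w0:0→1
  Δ3: w1:0→1, w2:0→1
  (3Δ to stable)
t=11 Δ0: clk=1 w1=1 w2=1 w0=1
  Δ1: clk:1→0
  (1Δ to stable)
t=12 Δ0: clk=0 w1=1 w2=1 w0=1
  Δ1: clk:0→1
  Δ2: w0:1→0
  Δ3: w2:1→0
  Δ4: w1:1→0
  (4Δ to stable)
t=13 Δ0: clk=1 w1=0 w2=0 w0=0
  Δ1: clk:1→0
  (1Δ to stable)
t=14 Δ0: clk=0 w1=0 w2=0 w0=0
  Δ1: clk:0→1
  Δ2: w0:0→1
  Δ3: w1:0→1, w2:0→1
  (3Δ to stable)
t=15 Δ0: clk=1 w1=1 w2=1 w0=1
  Δ1: clk:1→0
  (1Δ to stable)
t=16 Δ0: clk=0 w1=1 w2=1 w0=1
  Δ1: clk:0→1
  Δ2: w0:1→0
  Δ3: w2:1→0
  Δ4: w1:1→0
  (4Δ to stable)
t=17 Δ0: clk=1 w1=0 w2=0 w0=0
  Δ1: clk:1→0
  (1Δ to stable)
t=18 Δ0: clk=0 w1=0 w2=0 w0=0
  Δ1: clk:0→1
  Δ2: w0:0→1
  Δ3: w1:0→1, w2:0→1
  (3Δ to stable)

1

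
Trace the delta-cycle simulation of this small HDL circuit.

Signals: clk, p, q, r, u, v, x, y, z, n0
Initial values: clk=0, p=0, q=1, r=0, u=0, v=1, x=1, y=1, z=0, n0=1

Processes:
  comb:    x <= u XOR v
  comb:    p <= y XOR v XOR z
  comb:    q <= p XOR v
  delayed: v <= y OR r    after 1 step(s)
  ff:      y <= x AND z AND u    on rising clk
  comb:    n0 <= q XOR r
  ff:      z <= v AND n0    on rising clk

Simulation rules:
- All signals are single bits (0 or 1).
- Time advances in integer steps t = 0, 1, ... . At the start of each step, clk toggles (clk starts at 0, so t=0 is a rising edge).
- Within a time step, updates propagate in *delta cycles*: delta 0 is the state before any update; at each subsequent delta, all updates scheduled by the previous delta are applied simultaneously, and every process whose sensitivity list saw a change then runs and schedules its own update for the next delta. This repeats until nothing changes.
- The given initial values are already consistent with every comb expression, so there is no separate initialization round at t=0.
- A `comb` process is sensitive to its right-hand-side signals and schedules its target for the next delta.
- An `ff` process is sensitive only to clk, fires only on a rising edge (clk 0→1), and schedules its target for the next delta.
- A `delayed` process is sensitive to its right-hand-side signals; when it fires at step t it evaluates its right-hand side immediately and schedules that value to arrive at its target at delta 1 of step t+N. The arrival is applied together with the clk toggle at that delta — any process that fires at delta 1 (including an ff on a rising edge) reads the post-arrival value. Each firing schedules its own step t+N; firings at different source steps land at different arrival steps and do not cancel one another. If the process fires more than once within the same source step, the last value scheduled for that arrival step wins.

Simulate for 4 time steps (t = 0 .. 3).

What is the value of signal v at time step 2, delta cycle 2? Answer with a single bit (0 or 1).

0

t=0 Δ0: r=0 u=0 p=0 z=0 v=1 y=1 n0=1 clk=0 q=1 x=1
  Δ1: clk:0→1
  Δ2: z:0→1, y:1→0
  (2Δ to stable)
t=1 Δ0: r=0 u=0 p=0 z=1 v=1 y=0 n0=1 clk=1 q=1 x=1
  Δ1: v:1→0, clk:1→0
  Δ2: p:0→1, q:1→0, x:1→0
  Δ3: n0:1→0, q:0→1
  Δ4: n0:0→1
  (4Δ to stable)
t=2 Δ0: r=0 u=0 p=1 z=1 v=0 y=0 n0=1 clk=0 q=1 x=0
  Δ1: clk:0→1
  Δ2: z:1→0
  Δ3: p:1→0
  Δ4: q:1→0
  Δ5: n0:1→0
  (5Δ to stable)
t=3 Δ0: r=0 u=0 p=0 z=0 v=0 y=0 n0=0 clk=1 q=0 x=0
  Δ1: clk:1→0
  (1Δ to stable)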